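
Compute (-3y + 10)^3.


Expand (-3y + 10)^3 by repeated multiplication:
  (-3y + 10)^2 = 9y^2 - 60y + 100
= -27y^3 + 270y^2 - 900y + 1000


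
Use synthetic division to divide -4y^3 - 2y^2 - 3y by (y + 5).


Synthetic division with c = -5. Coefficients: -4, -2, -3, 0
Bring down -4.
  -4 * -5 = 20; 20 - 2 = 18
  18 * -5 = -90; -90 - 3 = -93
  -93 * -5 = 465; 465 + 0 = 465
Quotient: -4y^2 + 18y - 93, Remainder: 465


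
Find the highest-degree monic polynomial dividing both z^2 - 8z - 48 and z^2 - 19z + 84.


Factor each:
  z^2 - 8z - 48 = (z - 12)(z + 4)
  z^2 - 19z + 84 = (z - 12)(z - 7)
Common monic factor: z - 12


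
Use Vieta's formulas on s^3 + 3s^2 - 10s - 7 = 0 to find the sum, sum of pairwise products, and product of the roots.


Monic cubic s^3+bs^2+cs+d=0: sum=-b, pairwise sum=c, product=-d.
b=3, c=-10, d=-7
r1+r2+r3 = -3
r1r2+r1r3+r2r3 = -10
r1r2r3 = 7


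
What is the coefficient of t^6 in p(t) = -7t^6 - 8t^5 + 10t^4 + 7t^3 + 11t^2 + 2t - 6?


Read off the coefficient of t^6: -7


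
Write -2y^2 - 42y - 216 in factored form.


Roots satisfy r1 + r2 = -b/a = -21 and r1*r2 = c/a = 108.
So r1 = -12, r2 = -9.
-2y^2 - 42y - 216 = -2(y - r1)(y - r2) = -2(y + 12)(y + 9)


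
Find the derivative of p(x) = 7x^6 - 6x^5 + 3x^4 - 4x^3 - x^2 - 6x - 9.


Apply the power rule term by term:
  d/dx(7x^6) = 42x^5
  d/dx(-6x^5) = -30x^4
  d/dx(3x^4) = 12x^3
  d/dx(-4x^3) = -12x^2
  d/dx(-x^2) = -2x
  d/dx(-6x) = -6
  d/dx(-9) = 0
p'(x) = 42x^5 - 30x^4 + 12x^3 - 12x^2 - 2x - 6


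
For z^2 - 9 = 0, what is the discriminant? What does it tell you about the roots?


D = b^2 - 4ac = (0)^2 - 4(1)(-9) = 0 + 36 = 36
Since D > 0: two distinct rational roots


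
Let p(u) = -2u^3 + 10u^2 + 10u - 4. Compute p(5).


Using direct substitution:
  -2 * (5)^3 = -250
  10 * (5)^2 = 250
  10 * (5)^1 = 50
  constant: -4
Sum = -250 + 250 + 50 - 4 = 46


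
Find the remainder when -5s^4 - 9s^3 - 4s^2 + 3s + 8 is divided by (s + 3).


By the Remainder Theorem, the remainder equals p(-3):
  -5*(-3)^4 = -405
  -9*(-3)^3 = 243
  -4*(-3)^2 = -36
  3*(-3)^1 = -9
  constant: 8
Sum: -405 + 243 - 36 - 9 + 8 = -199


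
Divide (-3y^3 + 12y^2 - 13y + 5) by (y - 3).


(-3y^3 + 12y^2 - 13y + 5) / (y - 3)
Step 1: -3y^2 * (y - 3) = -3y^3 + 9y^2; subtract.
Step 2: 3y * (y - 3) = 3y^2 - 9y; subtract.
Step 3: -4 * (y - 3) = -4y + 12; subtract.
Quotient: -3y^2 + 3y - 4, Remainder: -7


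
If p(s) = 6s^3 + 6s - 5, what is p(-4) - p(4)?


p(-4) = -413
p(4) = 403
p(-4) - p(4) = -413 - 403 = -816


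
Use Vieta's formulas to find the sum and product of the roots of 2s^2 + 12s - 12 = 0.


For as^2+bs+c=0: sum = -b/a, product = c/a.
a=2, b=12, c=-12
Sum = -(12)/2 = -6
Product = (-12)/2 = -6


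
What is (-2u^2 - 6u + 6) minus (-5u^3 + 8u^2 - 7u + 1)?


Distribute the minus sign:
  (-2u^2 - 6u + 6)
- (-5u^3 + 8u^2 - 7u + 1)
Negate second polynomial: 5u^3 - 8u^2 + 7u - 1
Add: 5u^3 - 10u^2 + u + 5


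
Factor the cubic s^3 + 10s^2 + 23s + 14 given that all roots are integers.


Try integer roots (divisors of 14). s=-2: p(-2)=0.
Divide out (s + 2): quotient is s^2 + 8s + 7.
Factor the quadratic: (s + 1)(s + 7)
Result: (s + 2)(s + 1)(s + 7)


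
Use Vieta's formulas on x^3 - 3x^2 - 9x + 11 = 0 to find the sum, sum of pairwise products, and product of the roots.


Monic cubic x^3+bx^2+cx+d=0: sum=-b, pairwise sum=c, product=-d.
b=-3, c=-9, d=11
r1+r2+r3 = 3
r1r2+r1r3+r2r3 = -9
r1r2r3 = -11


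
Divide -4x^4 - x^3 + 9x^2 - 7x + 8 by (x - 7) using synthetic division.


Synthetic division with c = 7. Coefficients: -4, -1, 9, -7, 8
Bring down -4.
  -4 * 7 = -28; -28 - 1 = -29
  -29 * 7 = -203; -203 + 9 = -194
  -194 * 7 = -1358; -1358 - 7 = -1365
  -1365 * 7 = -9555; -9555 + 8 = -9547
Quotient: -4x^3 - 29x^2 - 194x - 1365, Remainder: -9547


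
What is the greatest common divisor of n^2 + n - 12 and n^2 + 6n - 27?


Factor each:
  n^2 + n - 12 = (n - 3)(n + 4)
  n^2 + 6n - 27 = (n - 3)(n + 9)
Common monic factor: n - 3


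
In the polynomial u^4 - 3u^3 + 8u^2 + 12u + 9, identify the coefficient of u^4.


Read off the coefficient of u^4: 1


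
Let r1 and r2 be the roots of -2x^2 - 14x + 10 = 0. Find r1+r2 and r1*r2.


For ax^2+bx+c=0: sum = -b/a, product = c/a.
a=-2, b=-14, c=10
Sum = -(-14)/-2 = -7
Product = (10)/-2 = -5


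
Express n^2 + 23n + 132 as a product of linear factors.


Roots satisfy r1 + r2 = -b/a = -23 and r1*r2 = c/a = 132.
So r1 = -12, r2 = -11.
n^2 + 23n + 132 = (n - r1)(n - r2) = (n + 12)(n + 11)


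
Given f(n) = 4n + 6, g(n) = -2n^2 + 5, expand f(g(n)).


Substitute g(n) into f:
f(g(n)) = 4*(-2n^2 + 5) + 6
Expand and combine: -8n^2 + 26


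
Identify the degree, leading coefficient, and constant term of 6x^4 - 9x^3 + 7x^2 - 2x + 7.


Highest power of x is 4, with coefficient 6. Constant term is 7.
Degree = 4, leading coefficient = 6, constant term = 7


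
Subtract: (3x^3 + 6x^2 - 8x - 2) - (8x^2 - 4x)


Distribute the minus sign:
  (3x^3 + 6x^2 - 8x - 2)
- (8x^2 - 4x)
Negate second polynomial: -8x^2 + 4x
Add: 3x^3 - 2x^2 - 4x - 2


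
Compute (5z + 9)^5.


Expand (5z + 9)^5 by repeated multiplication:
  (5z + 9)^2 = 25z^2 + 90z + 81
  (5z + 9)^3 = 125z^3 + 675z^2 + 1215z + 729
  (5z + 9)^4 = 625z^4 + 4500z^3 + 12150z^2 + 14580z + 6561
= 3125z^5 + 28125z^4 + 101250z^3 + 182250z^2 + 164025z + 59049


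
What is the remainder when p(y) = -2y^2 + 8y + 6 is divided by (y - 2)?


By the Remainder Theorem, the remainder equals p(2):
  -2*(2)^2 = -8
  8*(2)^1 = 16
  constant: 6
Sum: -8 + 16 + 6 = 14


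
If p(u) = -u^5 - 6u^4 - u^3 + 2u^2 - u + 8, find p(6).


Using direct substitution:
  -1 * (6)^5 = -7776
  -6 * (6)^4 = -7776
  -1 * (6)^3 = -216
  2 * (6)^2 = 72
  -1 * (6)^1 = -6
  constant: 8
Sum = -7776 - 7776 - 216 + 72 - 6 + 8 = -15694


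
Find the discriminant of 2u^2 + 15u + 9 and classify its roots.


D = b^2 - 4ac = (15)^2 - 4(2)(9) = 225 - 72 = 153
Since D > 0: two distinct irrational roots


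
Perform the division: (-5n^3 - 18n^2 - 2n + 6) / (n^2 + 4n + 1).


(-5n^3 - 18n^2 - 2n + 6) / (n^2 + 4n + 1)
Step 1: -5n * (n^2 + 4n + 1) = -5n^3 - 20n^2 - 5n; subtract.
Step 2: 2 * (n^2 + 4n + 1) = 2n^2 + 8n + 2; subtract.
Quotient: -5n + 2, Remainder: -5n + 4


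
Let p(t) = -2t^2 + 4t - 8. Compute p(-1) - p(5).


p(-1) = -14
p(5) = -38
p(-1) - p(5) = -14 + 38 = 24


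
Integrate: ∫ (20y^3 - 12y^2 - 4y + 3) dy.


Reverse power rule on each term:
  ∫ 20y^3 dy = 5y^4
  ∫ -12y^2 dy = -4y^3
  ∫ -4y dy = -2y^2
  ∫ 3 dy = 3y
F(y) = 5y^4 - 4y^3 - 2y^2 + 3y + C


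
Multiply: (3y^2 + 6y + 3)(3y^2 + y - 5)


Distribute each term of the first polynomial:
  (3y^2)(3y^2 + y - 5) = 9y^4 + 3y^3 - 15y^2
  (6y)(3y^2 + y - 5) = 18y^3 + 6y^2 - 30y
  (3)(3y^2 + y - 5) = 9y^2 + 3y - 15
Sum: 9y^4 + 21y^3 - 27y - 15


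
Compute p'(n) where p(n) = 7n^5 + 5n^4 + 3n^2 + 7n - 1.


Apply the power rule term by term:
  d/dn(7n^5) = 35n^4
  d/dn(5n^4) = 20n^3
  d/dn(3n^2) = 6n
  d/dn(7n) = 7
  d/dn(-1) = 0
p'(n) = 35n^4 + 20n^3 + 6n + 7


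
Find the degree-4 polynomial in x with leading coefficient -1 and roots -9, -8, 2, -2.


p(x) = -(x + 9)(x + 8)(x - 2)(x + 2)
Expand: -x^4 - 17x^3 - 68x^2 + 68x + 288


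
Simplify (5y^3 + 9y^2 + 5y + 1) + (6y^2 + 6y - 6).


Align terms by degree and add:
  5y^3 + 9y^2 + 5y + 1
+ 6y^2 + 6y - 6
= 5y^3 + 15y^2 + 11y - 5


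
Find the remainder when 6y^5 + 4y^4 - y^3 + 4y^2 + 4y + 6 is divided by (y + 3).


By the Remainder Theorem, the remainder equals p(-3):
  6*(-3)^5 = -1458
  4*(-3)^4 = 324
  -1*(-3)^3 = 27
  4*(-3)^2 = 36
  4*(-3)^1 = -12
  constant: 6
Sum: -1458 + 324 + 27 + 36 - 12 + 6 = -1077


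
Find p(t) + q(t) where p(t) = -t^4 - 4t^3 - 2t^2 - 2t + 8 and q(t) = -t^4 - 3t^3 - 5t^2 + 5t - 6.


Align terms by degree and add:
  -t^4 - 4t^3 - 2t^2 - 2t + 8
  -t^4 - 3t^3 - 5t^2 + 5t - 6
= -2t^4 - 7t^3 - 7t^2 + 3t + 2


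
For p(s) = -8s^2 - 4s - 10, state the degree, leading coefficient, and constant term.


Highest power of s is 2, with coefficient -8. Constant term is -10.
Degree = 2, leading coefficient = -8, constant term = -10


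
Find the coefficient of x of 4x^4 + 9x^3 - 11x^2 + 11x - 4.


Read off the coefficient of x: 11


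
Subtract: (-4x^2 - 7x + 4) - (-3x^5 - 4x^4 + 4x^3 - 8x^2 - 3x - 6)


Distribute the minus sign:
  (-4x^2 - 7x + 4)
- (-3x^5 - 4x^4 + 4x^3 - 8x^2 - 3x - 6)
Negate second polynomial: 3x^5 + 4x^4 - 4x^3 + 8x^2 + 3x + 6
Add: 3x^5 + 4x^4 - 4x^3 + 4x^2 - 4x + 10


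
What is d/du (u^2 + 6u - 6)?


Apply the power rule term by term:
  d/du(u^2) = 2u
  d/du(6u) = 6
  d/du(-6) = 0
p'(u) = 2u + 6


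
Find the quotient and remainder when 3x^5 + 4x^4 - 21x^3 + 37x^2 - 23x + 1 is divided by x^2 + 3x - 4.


(3x^5 + 4x^4 - 21x^3 + 37x^2 - 23x + 1) / (x^2 + 3x - 4)
Step 1: 3x^3 * (x^2 + 3x - 4) = 3x^5 + 9x^4 - 12x^3; subtract.
Step 2: -5x^2 * (x^2 + 3x - 4) = -5x^4 - 15x^3 + 20x^2; subtract.
Step 3: 6x * (x^2 + 3x - 4) = 6x^3 + 18x^2 - 24x; subtract.
Step 4: -1 * (x^2 + 3x - 4) = -x^2 - 3x + 4; subtract.
Quotient: 3x^3 - 5x^2 + 6x - 1, Remainder: 4x - 3


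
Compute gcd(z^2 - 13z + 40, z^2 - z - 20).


Factor each:
  z^2 - 13z + 40 = (z - 5)(z - 8)
  z^2 - z - 20 = (z - 5)(z + 4)
Common monic factor: z - 5


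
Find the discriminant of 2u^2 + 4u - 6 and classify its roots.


D = b^2 - 4ac = (4)^2 - 4(2)(-6) = 16 + 48 = 64
Since D > 0: two distinct rational roots


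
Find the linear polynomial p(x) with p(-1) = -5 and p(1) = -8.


p(x) = mx + b. Using p(-1)=-5, p(1)=-8:
m = (-5 + 8)/(-1 - 1) = 3/-2 = -3/2
b = -5 - m*(-1) = -5 - 3/2 = -13/2
p(x) = -(3/2)x - (13/2)


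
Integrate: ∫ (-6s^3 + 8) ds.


Reverse power rule on each term:
  ∫ -6s^3 ds = -(3/2)s^4
  ∫ 8 ds = 8s
F(s) = -(3/2)s^4 + 8s + C


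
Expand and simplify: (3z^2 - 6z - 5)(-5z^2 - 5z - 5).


Distribute each term of the first polynomial:
  (3z^2)(-5z^2 - 5z - 5) = -15z^4 - 15z^3 - 15z^2
  (-6z)(-5z^2 - 5z - 5) = 30z^3 + 30z^2 + 30z
  (-5)(-5z^2 - 5z - 5) = 25z^2 + 25z + 25
Sum: -15z^4 + 15z^3 + 40z^2 + 55z + 25


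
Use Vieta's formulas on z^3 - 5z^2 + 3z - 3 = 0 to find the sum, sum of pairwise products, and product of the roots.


Monic cubic z^3+bz^2+cz+d=0: sum=-b, pairwise sum=c, product=-d.
b=-5, c=3, d=-3
r1+r2+r3 = 5
r1r2+r1r3+r2r3 = 3
r1r2r3 = 3


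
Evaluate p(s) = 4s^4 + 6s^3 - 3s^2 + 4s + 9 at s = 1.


Using direct substitution:
  4 * (1)^4 = 4
  6 * (1)^3 = 6
  -3 * (1)^2 = -3
  4 * (1)^1 = 4
  constant: 9
Sum = 4 + 6 - 3 + 4 + 9 = 20


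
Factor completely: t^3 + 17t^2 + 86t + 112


Try integer roots (divisors of 112). t=-8: p(-8)=0.
Divide out (t + 8): quotient is t^2 + 9t + 14.
Factor the quadratic: (t + 7)(t + 2)
Result: (t + 8)(t + 7)(t + 2)


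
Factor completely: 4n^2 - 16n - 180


Roots satisfy r1 + r2 = -b/a = 4 and r1*r2 = c/a = -45.
So r1 = -5, r2 = 9.
4n^2 - 16n - 180 = 4(n - r1)(n - r2) = 4(n + 5)(n - 9)


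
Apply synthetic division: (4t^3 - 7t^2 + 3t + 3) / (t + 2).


Synthetic division with c = -2. Coefficients: 4, -7, 3, 3
Bring down 4.
  4 * -2 = -8; -8 - 7 = -15
  -15 * -2 = 30; 30 + 3 = 33
  33 * -2 = -66; -66 + 3 = -63
Quotient: 4t^2 - 15t + 33, Remainder: -63


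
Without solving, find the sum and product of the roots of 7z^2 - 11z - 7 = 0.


For az^2+bz+c=0: sum = -b/a, product = c/a.
a=7, b=-11, c=-7
Sum = -(-11)/7 = 11/7
Product = (-7)/7 = -1


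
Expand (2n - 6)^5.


Expand (2n - 6)^5 by repeated multiplication:
  (2n - 6)^2 = 4n^2 - 24n + 36
  (2n - 6)^3 = 8n^3 - 72n^2 + 216n - 216
  (2n - 6)^4 = 16n^4 - 192n^3 + 864n^2 - 1728n + 1296
= 32n^5 - 480n^4 + 2880n^3 - 8640n^2 + 12960n - 7776


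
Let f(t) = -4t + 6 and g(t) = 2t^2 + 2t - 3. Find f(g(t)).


Substitute g(t) into f:
f(g(t)) = -4*(2t^2 + 2t - 3) + 6
Expand and combine: -8t^2 - 8t + 18


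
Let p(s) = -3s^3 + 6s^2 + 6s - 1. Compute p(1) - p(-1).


p(1) = 8
p(-1) = 2
p(1) - p(-1) = 8 - 2 = 6


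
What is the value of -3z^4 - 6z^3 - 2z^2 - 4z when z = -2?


Using direct substitution:
  -3 * (-2)^4 = -48
  -6 * (-2)^3 = 48
  -2 * (-2)^2 = -8
  -4 * (-2)^1 = 8
  constant: 0
Sum = -48 + 48 - 8 + 8 + 0 = 0


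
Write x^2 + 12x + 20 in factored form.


Roots satisfy r1 + r2 = -b/a = -12 and r1*r2 = c/a = 20.
So r1 = -10, r2 = -2.
x^2 + 12x + 20 = (x - r1)(x - r2) = (x + 10)(x + 2)


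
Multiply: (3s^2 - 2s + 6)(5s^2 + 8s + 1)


Distribute each term of the first polynomial:
  (3s^2)(5s^2 + 8s + 1) = 15s^4 + 24s^3 + 3s^2
  (-2s)(5s^2 + 8s + 1) = -10s^3 - 16s^2 - 2s
  (6)(5s^2 + 8s + 1) = 30s^2 + 48s + 6
Sum: 15s^4 + 14s^3 + 17s^2 + 46s + 6


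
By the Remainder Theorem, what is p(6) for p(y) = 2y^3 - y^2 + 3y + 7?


By the Remainder Theorem, the remainder equals p(6):
  2*(6)^3 = 432
  -1*(6)^2 = -36
  3*(6)^1 = 18
  constant: 7
Sum: 432 - 36 + 18 + 7 = 421


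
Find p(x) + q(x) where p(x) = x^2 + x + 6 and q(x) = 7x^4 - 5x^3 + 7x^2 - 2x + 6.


Align terms by degree and add:
  x^2 + x + 6
+ 7x^4 - 5x^3 + 7x^2 - 2x + 6
= 7x^4 - 5x^3 + 8x^2 - x + 12


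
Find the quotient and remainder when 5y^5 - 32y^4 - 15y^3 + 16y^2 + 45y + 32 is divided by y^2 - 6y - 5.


(5y^5 - 32y^4 - 15y^3 + 16y^2 + 45y + 32) / (y^2 - 6y - 5)
Step 1: 5y^3 * (y^2 - 6y - 5) = 5y^5 - 30y^4 - 25y^3; subtract.
Step 2: -2y^2 * (y^2 - 6y - 5) = -2y^4 + 12y^3 + 10y^2; subtract.
Step 3: -2y * (y^2 - 6y - 5) = -2y^3 + 12y^2 + 10y; subtract.
Step 4: -6 * (y^2 - 6y - 5) = -6y^2 + 36y + 30; subtract.
Quotient: 5y^3 - 2y^2 - 2y - 6, Remainder: -y + 2


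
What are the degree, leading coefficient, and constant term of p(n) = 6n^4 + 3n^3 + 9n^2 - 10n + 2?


Highest power of n is 4, with coefficient 6. Constant term is 2.
Degree = 4, leading coefficient = 6, constant term = 2


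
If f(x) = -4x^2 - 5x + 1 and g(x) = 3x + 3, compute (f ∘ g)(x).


Substitute g(x) into f:
f(g(x)) = -4*(3x + 3)^2 + (-5)*(3x + 3) + 1
(3x + 3)^2 = 9x^2 + 18x + 9
Expand and combine: -36x^2 - 87x - 50


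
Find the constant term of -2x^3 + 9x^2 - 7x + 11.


Read off the constant term: 11


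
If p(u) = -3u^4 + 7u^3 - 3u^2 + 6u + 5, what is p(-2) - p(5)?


p(-2) = -123
p(5) = -1040
p(-2) - p(5) = -123 + 1040 = 917


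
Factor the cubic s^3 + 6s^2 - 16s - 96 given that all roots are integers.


Try integer roots (divisors of -96). s=-4: p(-4)=0.
Divide out (s + 4): quotient is s^2 + 2s - 24.
Factor the quadratic: (s - 4)(s + 6)
Result: (s + 4)(s - 4)(s + 6)


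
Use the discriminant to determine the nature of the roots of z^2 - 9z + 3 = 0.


D = b^2 - 4ac = (-9)^2 - 4(1)(3) = 81 - 12 = 69
Since D > 0: two distinct irrational roots


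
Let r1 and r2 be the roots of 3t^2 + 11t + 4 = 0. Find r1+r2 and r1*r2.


For at^2+bt+c=0: sum = -b/a, product = c/a.
a=3, b=11, c=4
Sum = -(11)/3 = -11/3
Product = (4)/3 = 4/3


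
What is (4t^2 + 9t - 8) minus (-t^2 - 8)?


Distribute the minus sign:
  (4t^2 + 9t - 8)
- (-t^2 - 8)
Negate second polynomial: t^2 + 8
Add: 5t^2 + 9t


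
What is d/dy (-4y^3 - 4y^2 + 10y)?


Apply the power rule term by term:
  d/dy(-4y^3) = -12y^2
  d/dy(-4y^2) = -8y
  d/dy(10y) = 10
p'(y) = -12y^2 - 8y + 10


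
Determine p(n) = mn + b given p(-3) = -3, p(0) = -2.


p(n) = mn + b. Using p(-3)=-3, p(0)=-2:
m = (-3 + 2)/(-3) = -1/-3 = 1/3
b = -3 - m*(-3) = -3 + 1 = -2
p(n) = (1/3)n - 2


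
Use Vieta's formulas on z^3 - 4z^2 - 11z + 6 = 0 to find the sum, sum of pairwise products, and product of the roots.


Monic cubic z^3+bz^2+cz+d=0: sum=-b, pairwise sum=c, product=-d.
b=-4, c=-11, d=6
r1+r2+r3 = 4
r1r2+r1r3+r2r3 = -11
r1r2r3 = -6


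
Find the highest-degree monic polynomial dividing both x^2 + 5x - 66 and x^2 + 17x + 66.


Factor each:
  x^2 + 5x - 66 = (x + 11)(x - 6)
  x^2 + 17x + 66 = (x + 11)(x + 6)
Common monic factor: x + 11


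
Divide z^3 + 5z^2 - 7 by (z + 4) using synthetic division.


Synthetic division with c = -4. Coefficients: 1, 5, 0, -7
Bring down 1.
  1 * -4 = -4; -4 + 5 = 1
  1 * -4 = -4; -4 + 0 = -4
  -4 * -4 = 16; 16 - 7 = 9
Quotient: z^2 + z - 4, Remainder: 9


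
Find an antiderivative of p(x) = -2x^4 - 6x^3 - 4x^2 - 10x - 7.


Reverse power rule on each term:
  ∫ -2x^4 dx = -(2/5)x^5
  ∫ -6x^3 dx = -(3/2)x^4
  ∫ -4x^2 dx = -(4/3)x^3
  ∫ -10x dx = -5x^2
  ∫ -7 dx = -7x
F(x) = -(2/5)x^5 - (3/2)x^4 - (4/3)x^3 - 5x^2 - 7x + C


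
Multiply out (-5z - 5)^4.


Expand (-5z - 5)^4 by repeated multiplication:
  (-5z - 5)^2 = 25z^2 + 50z + 25
  (-5z - 5)^3 = -125z^3 - 375z^2 - 375z - 125
= 625z^4 + 2500z^3 + 3750z^2 + 2500z + 625


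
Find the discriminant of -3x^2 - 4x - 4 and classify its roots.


D = b^2 - 4ac = (-4)^2 - 4(-3)(-4) = 16 - 48 = -32
Since D < 0: two complex conjugate roots (no real roots)


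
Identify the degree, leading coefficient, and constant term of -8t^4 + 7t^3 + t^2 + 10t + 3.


Highest power of t is 4, with coefficient -8. Constant term is 3.
Degree = 4, leading coefficient = -8, constant term = 3


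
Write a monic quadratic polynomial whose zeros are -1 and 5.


p(n) = (n + 1)(n - 5)
Expand: n^2 - 4n - 5


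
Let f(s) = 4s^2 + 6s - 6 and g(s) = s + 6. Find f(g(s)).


Substitute g(s) into f:
f(g(s)) = 4*(s + 6)^2 + 6*(s + 6) + (-6)
(s + 6)^2 = s^2 + 12s + 36
Expand and combine: 4s^2 + 54s + 174


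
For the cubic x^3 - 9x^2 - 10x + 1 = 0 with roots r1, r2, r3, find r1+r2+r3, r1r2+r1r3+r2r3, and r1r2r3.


Monic cubic x^3+bx^2+cx+d=0: sum=-b, pairwise sum=c, product=-d.
b=-9, c=-10, d=1
r1+r2+r3 = 9
r1r2+r1r3+r2r3 = -10
r1r2r3 = -1


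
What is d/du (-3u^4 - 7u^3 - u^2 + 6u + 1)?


Apply the power rule term by term:
  d/du(-3u^4) = -12u^3
  d/du(-7u^3) = -21u^2
  d/du(-u^2) = -2u
  d/du(6u) = 6
  d/du(1) = 0
p'(u) = -12u^3 - 21u^2 - 2u + 6


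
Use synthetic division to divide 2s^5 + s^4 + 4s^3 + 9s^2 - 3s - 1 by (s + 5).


Synthetic division with c = -5. Coefficients: 2, 1, 4, 9, -3, -1
Bring down 2.
  2 * -5 = -10; -10 + 1 = -9
  -9 * -5 = 45; 45 + 4 = 49
  49 * -5 = -245; -245 + 9 = -236
  -236 * -5 = 1180; 1180 - 3 = 1177
  1177 * -5 = -5885; -5885 - 1 = -5886
Quotient: 2s^4 - 9s^3 + 49s^2 - 236s + 1177, Remainder: -5886


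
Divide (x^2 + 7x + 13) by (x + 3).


(x^2 + 7x + 13) / (x + 3)
Step 1: x * (x + 3) = x^2 + 3x; subtract.
Step 2: 4 * (x + 3) = 4x + 12; subtract.
Quotient: x + 4, Remainder: 1


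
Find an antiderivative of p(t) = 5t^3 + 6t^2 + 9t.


Reverse power rule on each term:
  ∫ 5t^3 dt = (5/4)t^4
  ∫ 6t^2 dt = 2t^3
  ∫ 9t dt = (9/2)t^2
F(t) = (5/4)t^4 + 2t^3 + (9/2)t^2 + C


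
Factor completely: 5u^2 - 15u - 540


Roots satisfy r1 + r2 = -b/a = 3 and r1*r2 = c/a = -108.
So r1 = 12, r2 = -9.
5u^2 - 15u - 540 = 5(u - r1)(u - r2) = 5(u - 12)(u + 9)


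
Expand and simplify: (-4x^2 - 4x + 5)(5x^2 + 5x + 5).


Distribute each term of the first polynomial:
  (-4x^2)(5x^2 + 5x + 5) = -20x^4 - 20x^3 - 20x^2
  (-4x)(5x^2 + 5x + 5) = -20x^3 - 20x^2 - 20x
  (5)(5x^2 + 5x + 5) = 25x^2 + 25x + 25
Sum: -20x^4 - 40x^3 - 15x^2 + 5x + 25


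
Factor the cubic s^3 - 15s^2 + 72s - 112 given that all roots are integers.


Try integer roots (divisors of -112). s=4: p(4)=0.
Divide out (s - 4): quotient is s^2 - 11s + 28.
Factor the quadratic: (s - 7)(s - 4)
Result: (s - 4)(s - 7)(s - 4)


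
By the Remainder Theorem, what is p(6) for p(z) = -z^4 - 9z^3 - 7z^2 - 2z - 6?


By the Remainder Theorem, the remainder equals p(6):
  -1*(6)^4 = -1296
  -9*(6)^3 = -1944
  -7*(6)^2 = -252
  -2*(6)^1 = -12
  constant: -6
Sum: -1296 - 1944 - 252 - 12 - 6 = -3510


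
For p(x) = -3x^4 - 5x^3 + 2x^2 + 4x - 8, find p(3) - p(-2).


p(3) = -356
p(-2) = -16
p(3) - p(-2) = -356 + 16 = -340


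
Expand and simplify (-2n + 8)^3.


Expand (-2n + 8)^3 by repeated multiplication:
  (-2n + 8)^2 = 4n^2 - 32n + 64
= -8n^3 + 96n^2 - 384n + 512


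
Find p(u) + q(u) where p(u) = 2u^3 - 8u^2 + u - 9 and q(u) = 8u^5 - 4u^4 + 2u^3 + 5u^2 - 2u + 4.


Align terms by degree and add:
  2u^3 - 8u^2 + u - 9
+ 8u^5 - 4u^4 + 2u^3 + 5u^2 - 2u + 4
= 8u^5 - 4u^4 + 4u^3 - 3u^2 - u - 5


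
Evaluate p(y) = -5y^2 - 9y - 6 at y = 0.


Using direct substitution:
  -5 * (0)^2 = 0
  -9 * (0)^1 = 0
  constant: -6
Sum = 0 + 0 - 6 = -6


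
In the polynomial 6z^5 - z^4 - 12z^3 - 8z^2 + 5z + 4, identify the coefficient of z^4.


Read off the coefficient of z^4: -1


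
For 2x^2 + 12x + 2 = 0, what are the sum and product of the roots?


For ax^2+bx+c=0: sum = -b/a, product = c/a.
a=2, b=12, c=2
Sum = -(12)/2 = -6
Product = (2)/2 = 1


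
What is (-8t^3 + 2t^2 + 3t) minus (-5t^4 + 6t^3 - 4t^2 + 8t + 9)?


Distribute the minus sign:
  (-8t^3 + 2t^2 + 3t)
- (-5t^4 + 6t^3 - 4t^2 + 8t + 9)
Negate second polynomial: 5t^4 - 6t^3 + 4t^2 - 8t - 9
Add: 5t^4 - 14t^3 + 6t^2 - 5t - 9


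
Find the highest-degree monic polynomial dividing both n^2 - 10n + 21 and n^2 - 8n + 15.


Factor each:
  n^2 - 10n + 21 = (n - 3)(n - 7)
  n^2 - 8n + 15 = (n - 3)(n - 5)
Common monic factor: n - 3


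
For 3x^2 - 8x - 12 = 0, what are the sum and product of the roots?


For ax^2+bx+c=0: sum = -b/a, product = c/a.
a=3, b=-8, c=-12
Sum = -(-8)/3 = 8/3
Product = (-12)/3 = -4


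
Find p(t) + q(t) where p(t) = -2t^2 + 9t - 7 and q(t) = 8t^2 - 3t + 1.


Align terms by degree and add:
  -2t^2 + 9t - 7
+ 8t^2 - 3t + 1
= 6t^2 + 6t - 6


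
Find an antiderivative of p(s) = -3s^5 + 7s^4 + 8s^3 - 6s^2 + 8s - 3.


Reverse power rule on each term:
  ∫ -3s^5 ds = -(1/2)s^6
  ∫ 7s^4 ds = (7/5)s^5
  ∫ 8s^3 ds = 2s^4
  ∫ -6s^2 ds = -2s^3
  ∫ 8s ds = 4s^2
  ∫ -3 ds = -3s
F(s) = -(1/2)s^6 + (7/5)s^5 + 2s^4 - 2s^3 + 4s^2 - 3s + C


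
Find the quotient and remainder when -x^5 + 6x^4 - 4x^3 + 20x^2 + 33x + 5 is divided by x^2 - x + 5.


(-x^5 + 6x^4 - 4x^3 + 20x^2 + 33x + 5) / (x^2 - x + 5)
Step 1: -x^3 * (x^2 - x + 5) = -x^5 + x^4 - 5x^3; subtract.
Step 2: 5x^2 * (x^2 - x + 5) = 5x^4 - 5x^3 + 25x^2; subtract.
Step 3: 6x * (x^2 - x + 5) = 6x^3 - 6x^2 + 30x; subtract.
Step 4: 1 * (x^2 - x + 5) = x^2 - x + 5; subtract.
Quotient: -x^3 + 5x^2 + 6x + 1, Remainder: 4x


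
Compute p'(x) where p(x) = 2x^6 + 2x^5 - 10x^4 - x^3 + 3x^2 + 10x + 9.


Apply the power rule term by term:
  d/dx(2x^6) = 12x^5
  d/dx(2x^5) = 10x^4
  d/dx(-10x^4) = -40x^3
  d/dx(-x^3) = -3x^2
  d/dx(3x^2) = 6x
  d/dx(10x) = 10
  d/dx(9) = 0
p'(x) = 12x^5 + 10x^4 - 40x^3 - 3x^2 + 6x + 10


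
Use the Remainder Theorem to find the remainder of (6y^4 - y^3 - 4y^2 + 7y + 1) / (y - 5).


By the Remainder Theorem, the remainder equals p(5):
  6*(5)^4 = 3750
  -1*(5)^3 = -125
  -4*(5)^2 = -100
  7*(5)^1 = 35
  constant: 1
Sum: 3750 - 125 - 100 + 35 + 1 = 3561


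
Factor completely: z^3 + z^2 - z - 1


Try integer roots (divisors of -1). z=-1: p(-1)=0.
Divide out (z + 1): quotient is z^2 - 1.
Factor the quadratic: (z + 1)(z - 1)
Result: (z + 1)(z + 1)(z - 1)


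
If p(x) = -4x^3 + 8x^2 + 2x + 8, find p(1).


Using direct substitution:
  -4 * (1)^3 = -4
  8 * (1)^2 = 8
  2 * (1)^1 = 2
  constant: 8
Sum = -4 + 8 + 2 + 8 = 14


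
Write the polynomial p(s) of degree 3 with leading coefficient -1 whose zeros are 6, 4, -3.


p(s) = -(s - 6)(s - 4)(s + 3)
Expand: -s^3 + 7s^2 + 6s - 72


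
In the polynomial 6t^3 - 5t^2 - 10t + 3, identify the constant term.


Read off the constant term: 3


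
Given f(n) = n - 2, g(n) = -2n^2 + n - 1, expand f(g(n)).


Substitute g(n) into f:
f(g(n)) = 1*(-2n^2 + n - 1) + (-2)
Expand and combine: -2n^2 + n - 3


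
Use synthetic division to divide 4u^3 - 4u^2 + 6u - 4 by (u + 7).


Synthetic division with c = -7. Coefficients: 4, -4, 6, -4
Bring down 4.
  4 * -7 = -28; -28 - 4 = -32
  -32 * -7 = 224; 224 + 6 = 230
  230 * -7 = -1610; -1610 - 4 = -1614
Quotient: 4u^2 - 32u + 230, Remainder: -1614


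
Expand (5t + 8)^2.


Expand (5t + 8)^2 by repeated multiplication:
= 25t^2 + 80t + 64


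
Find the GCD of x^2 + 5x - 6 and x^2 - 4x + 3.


Factor each:
  x^2 + 5x - 6 = (x - 1)(x + 6)
  x^2 - 4x + 3 = (x - 1)(x - 3)
Common monic factor: x - 1


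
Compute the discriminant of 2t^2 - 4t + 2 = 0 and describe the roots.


D = b^2 - 4ac = (-4)^2 - 4(2)(2) = 16 - 16 = 0
Since D = 0: one repeated real root


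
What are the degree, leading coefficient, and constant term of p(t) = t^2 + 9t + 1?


Highest power of t is 2, with coefficient 1. Constant term is 1.
Degree = 2, leading coefficient = 1, constant term = 1


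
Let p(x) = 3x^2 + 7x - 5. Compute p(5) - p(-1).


p(5) = 105
p(-1) = -9
p(5) - p(-1) = 105 + 9 = 114


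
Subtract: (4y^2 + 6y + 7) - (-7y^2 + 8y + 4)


Distribute the minus sign:
  (4y^2 + 6y + 7)
- (-7y^2 + 8y + 4)
Negate second polynomial: 7y^2 - 8y - 4
Add: 11y^2 - 2y + 3


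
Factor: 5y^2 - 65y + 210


Roots satisfy r1 + r2 = -b/a = 13 and r1*r2 = c/a = 42.
So r1 = 7, r2 = 6.
5y^2 - 65y + 210 = 5(y - r1)(y - r2) = 5(y - 7)(y - 6)


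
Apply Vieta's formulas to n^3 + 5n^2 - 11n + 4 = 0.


Monic cubic n^3+bn^2+cn+d=0: sum=-b, pairwise sum=c, product=-d.
b=5, c=-11, d=4
r1+r2+r3 = -5
r1r2+r1r3+r2r3 = -11
r1r2r3 = -4


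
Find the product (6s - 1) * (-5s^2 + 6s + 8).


Distribute each term of the first polynomial:
  (6s)(-5s^2 + 6s + 8) = -30s^3 + 36s^2 + 48s
  (-1)(-5s^2 + 6s + 8) = 5s^2 - 6s - 8
Sum: -30s^3 + 41s^2 + 42s - 8


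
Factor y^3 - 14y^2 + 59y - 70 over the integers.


Try integer roots (divisors of -70). y=5: p(5)=0.
Divide out (y - 5): quotient is y^2 - 9y + 14.
Factor the quadratic: (y - 7)(y - 2)
Result: (y - 5)(y - 7)(y - 2)


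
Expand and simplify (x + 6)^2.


Expand (x + 6)^2 by repeated multiplication:
= x^2 + 12x + 36


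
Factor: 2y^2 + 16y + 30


Roots satisfy r1 + r2 = -b/a = -8 and r1*r2 = c/a = 15.
So r1 = -5, r2 = -3.
2y^2 + 16y + 30 = 2(y - r1)(y - r2) = 2(y + 5)(y + 3)


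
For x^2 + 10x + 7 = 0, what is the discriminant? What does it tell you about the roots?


D = b^2 - 4ac = (10)^2 - 4(1)(7) = 100 - 28 = 72
Since D > 0: two distinct irrational roots


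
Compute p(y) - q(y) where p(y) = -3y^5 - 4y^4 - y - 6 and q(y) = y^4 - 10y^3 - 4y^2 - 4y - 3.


Distribute the minus sign:
  (-3y^5 - 4y^4 - y - 6)
- (y^4 - 10y^3 - 4y^2 - 4y - 3)
Negate second polynomial: -y^4 + 10y^3 + 4y^2 + 4y + 3
Add: -3y^5 - 5y^4 + 10y^3 + 4y^2 + 3y - 3


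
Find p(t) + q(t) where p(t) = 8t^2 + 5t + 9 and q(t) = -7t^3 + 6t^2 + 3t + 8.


Align terms by degree and add:
  8t^2 + 5t + 9
  -7t^3 + 6t^2 + 3t + 8
= -7t^3 + 14t^2 + 8t + 17


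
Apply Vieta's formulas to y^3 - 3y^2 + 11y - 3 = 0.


Monic cubic y^3+by^2+cy+d=0: sum=-b, pairwise sum=c, product=-d.
b=-3, c=11, d=-3
r1+r2+r3 = 3
r1r2+r1r3+r2r3 = 11
r1r2r3 = 3


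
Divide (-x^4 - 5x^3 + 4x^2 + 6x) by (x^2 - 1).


(-x^4 - 5x^3 + 4x^2 + 6x) / (x^2 - 1)
Step 1: -x^2 * (x^2 - 1) = -x^4 + x^2; subtract.
Step 2: -5x * (x^2 - 1) = -5x^3 + 5x; subtract.
Step 3: 3 * (x^2 - 1) = 3x^2 - 3; subtract.
Quotient: -x^2 - 5x + 3, Remainder: x + 3


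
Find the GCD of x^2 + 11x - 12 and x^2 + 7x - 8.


Factor each:
  x^2 + 11x - 12 = (x - 1)(x + 12)
  x^2 + 7x - 8 = (x - 1)(x + 8)
Common monic factor: x - 1


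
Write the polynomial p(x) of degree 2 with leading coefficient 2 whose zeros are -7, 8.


p(x) = 2(x + 7)(x - 8)
Expand: 2x^2 - 2x - 112


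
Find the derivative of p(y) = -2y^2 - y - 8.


Apply the power rule term by term:
  d/dy(-2y^2) = -4y
  d/dy(-y) = -1
  d/dy(-8) = 0
p'(y) = -4y - 1


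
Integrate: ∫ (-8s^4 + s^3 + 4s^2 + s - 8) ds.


Reverse power rule on each term:
  ∫ -8s^4 ds = -(8/5)s^5
  ∫ s^3 ds = (1/4)s^4
  ∫ 4s^2 ds = (4/3)s^3
  ∫ s ds = (1/2)s^2
  ∫ -8 ds = -8s
F(s) = -(8/5)s^5 + (1/4)s^4 + (4/3)s^3 + (1/2)s^2 - 8s + C


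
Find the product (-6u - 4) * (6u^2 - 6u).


Distribute each term of the first polynomial:
  (-6u)(6u^2 - 6u) = -36u^3 + 36u^2
  (-4)(6u^2 - 6u) = -24u^2 + 24u
Sum: -36u^3 + 12u^2 + 24u


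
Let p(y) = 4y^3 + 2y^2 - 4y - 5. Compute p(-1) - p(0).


p(-1) = -3
p(0) = -5
p(-1) - p(0) = -3 + 5 = 2


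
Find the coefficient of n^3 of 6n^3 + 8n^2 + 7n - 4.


Read off the coefficient of n^3: 6


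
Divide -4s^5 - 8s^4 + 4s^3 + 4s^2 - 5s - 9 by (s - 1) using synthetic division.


Synthetic division with c = 1. Coefficients: -4, -8, 4, 4, -5, -9
Bring down -4.
  -4 * 1 = -4; -4 - 8 = -12
  -12 * 1 = -12; -12 + 4 = -8
  -8 * 1 = -8; -8 + 4 = -4
  -4 * 1 = -4; -4 - 5 = -9
  -9 * 1 = -9; -9 - 9 = -18
Quotient: -4s^4 - 12s^3 - 8s^2 - 4s - 9, Remainder: -18


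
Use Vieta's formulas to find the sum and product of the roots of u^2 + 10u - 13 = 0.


For au^2+bu+c=0: sum = -b/a, product = c/a.
a=1, b=10, c=-13
Sum = -(10)/1 = -10
Product = (-13)/1 = -13


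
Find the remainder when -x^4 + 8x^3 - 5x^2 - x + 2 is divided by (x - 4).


By the Remainder Theorem, the remainder equals p(4):
  -1*(4)^4 = -256
  8*(4)^3 = 512
  -5*(4)^2 = -80
  -1*(4)^1 = -4
  constant: 2
Sum: -256 + 512 - 80 - 4 + 2 = 174


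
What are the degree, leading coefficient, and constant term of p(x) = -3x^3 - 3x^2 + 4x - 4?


Highest power of x is 3, with coefficient -3. Constant term is -4.
Degree = 3, leading coefficient = -3, constant term = -4


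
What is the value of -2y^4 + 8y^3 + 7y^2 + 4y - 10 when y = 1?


Using direct substitution:
  -2 * (1)^4 = -2
  8 * (1)^3 = 8
  7 * (1)^2 = 7
  4 * (1)^1 = 4
  constant: -10
Sum = -2 + 8 + 7 + 4 - 10 = 7


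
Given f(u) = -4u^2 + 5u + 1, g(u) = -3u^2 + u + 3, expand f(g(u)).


Substitute g(u) into f:
f(g(u)) = -4*(-3u^2 + u + 3)^2 + 5*(-3u^2 + u + 3) + 1
(-3u^2 + u + 3)^2 = 9u^4 - 6u^3 - 17u^2 + 6u + 9
Expand and combine: -36u^4 + 24u^3 + 53u^2 - 19u - 20


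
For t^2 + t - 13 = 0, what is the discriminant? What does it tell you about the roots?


D = b^2 - 4ac = (1)^2 - 4(1)(-13) = 1 + 52 = 53
Since D > 0: two distinct irrational roots


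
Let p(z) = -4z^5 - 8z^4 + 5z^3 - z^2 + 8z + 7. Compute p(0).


Using direct substitution:
  -4 * (0)^5 = 0
  -8 * (0)^4 = 0
  5 * (0)^3 = 0
  -1 * (0)^2 = 0
  8 * (0)^1 = 0
  constant: 7
Sum = 0 + 0 + 0 + 0 + 0 + 7 = 7


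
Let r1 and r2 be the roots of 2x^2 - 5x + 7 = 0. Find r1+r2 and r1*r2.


For ax^2+bx+c=0: sum = -b/a, product = c/a.
a=2, b=-5, c=7
Sum = -(-5)/2 = 5/2
Product = (7)/2 = 7/2


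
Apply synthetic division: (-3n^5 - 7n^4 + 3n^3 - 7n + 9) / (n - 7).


Synthetic division with c = 7. Coefficients: -3, -7, 3, 0, -7, 9
Bring down -3.
  -3 * 7 = -21; -21 - 7 = -28
  -28 * 7 = -196; -196 + 3 = -193
  -193 * 7 = -1351; -1351 + 0 = -1351
  -1351 * 7 = -9457; -9457 - 7 = -9464
  -9464 * 7 = -66248; -66248 + 9 = -66239
Quotient: -3n^4 - 28n^3 - 193n^2 - 1351n - 9464, Remainder: -66239


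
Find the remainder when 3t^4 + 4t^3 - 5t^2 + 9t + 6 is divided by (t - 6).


By the Remainder Theorem, the remainder equals p(6):
  3*(6)^4 = 3888
  4*(6)^3 = 864
  -5*(6)^2 = -180
  9*(6)^1 = 54
  constant: 6
Sum: 3888 + 864 - 180 + 54 + 6 = 4632


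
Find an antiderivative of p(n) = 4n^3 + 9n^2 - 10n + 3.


Reverse power rule on each term:
  ∫ 4n^3 dn = n^4
  ∫ 9n^2 dn = 3n^3
  ∫ -10n dn = -5n^2
  ∫ 3 dn = 3n
F(n) = n^4 + 3n^3 - 5n^2 + 3n + C


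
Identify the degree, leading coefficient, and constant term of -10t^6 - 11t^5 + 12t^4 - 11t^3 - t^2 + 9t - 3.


Highest power of t is 6, with coefficient -10. Constant term is -3.
Degree = 6, leading coefficient = -10, constant term = -3


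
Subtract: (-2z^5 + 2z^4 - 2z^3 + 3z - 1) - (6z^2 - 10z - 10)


Distribute the minus sign:
  (-2z^5 + 2z^4 - 2z^3 + 3z - 1)
- (6z^2 - 10z - 10)
Negate second polynomial: -6z^2 + 10z + 10
Add: -2z^5 + 2z^4 - 2z^3 - 6z^2 + 13z + 9


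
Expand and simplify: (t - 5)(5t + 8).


Distribute each term of the first polynomial:
  (t)(5t + 8) = 5t^2 + 8t
  (-5)(5t + 8) = -25t - 40
Sum: 5t^2 - 17t - 40


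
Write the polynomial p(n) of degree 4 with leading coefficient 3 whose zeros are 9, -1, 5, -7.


p(n) = 3(n - 9)(n + 1)(n - 5)(n + 7)
Expand: 3n^4 - 18n^3 - 180n^2 + 786n + 945


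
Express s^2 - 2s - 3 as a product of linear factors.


Roots satisfy r1 + r2 = -b/a = 2 and r1*r2 = c/a = -3.
So r1 = -1, r2 = 3.
s^2 - 2s - 3 = (s - r1)(s - r2) = (s + 1)(s - 3)


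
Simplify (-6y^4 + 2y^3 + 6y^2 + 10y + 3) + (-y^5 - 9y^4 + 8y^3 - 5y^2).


Align terms by degree and add:
  -6y^4 + 2y^3 + 6y^2 + 10y + 3
  -y^5 - 9y^4 + 8y^3 - 5y^2
= -y^5 - 15y^4 + 10y^3 + y^2 + 10y + 3


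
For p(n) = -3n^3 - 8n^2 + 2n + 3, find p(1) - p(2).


p(1) = -6
p(2) = -49
p(1) - p(2) = -6 + 49 = 43


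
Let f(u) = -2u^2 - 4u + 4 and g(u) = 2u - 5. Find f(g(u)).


Substitute g(u) into f:
f(g(u)) = -2*(2u - 5)^2 + (-4)*(2u - 5) + 4
(2u - 5)^2 = 4u^2 - 20u + 25
Expand and combine: -8u^2 + 32u - 26


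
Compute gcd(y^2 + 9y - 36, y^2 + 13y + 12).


Factor each:
  y^2 + 9y - 36 = (y + 12)(y - 3)
  y^2 + 13y + 12 = (y + 12)(y + 1)
Common monic factor: y + 12


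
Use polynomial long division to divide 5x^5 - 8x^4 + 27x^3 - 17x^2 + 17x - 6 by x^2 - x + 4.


(5x^5 - 8x^4 + 27x^3 - 17x^2 + 17x - 6) / (x^2 - x + 4)
Step 1: 5x^3 * (x^2 - x + 4) = 5x^5 - 5x^4 + 20x^3; subtract.
Step 2: -3x^2 * (x^2 - x + 4) = -3x^4 + 3x^3 - 12x^2; subtract.
Step 3: 4x * (x^2 - x + 4) = 4x^3 - 4x^2 + 16x; subtract.
Step 4: -1 * (x^2 - x + 4) = -x^2 + x - 4; subtract.
Quotient: 5x^3 - 3x^2 + 4x - 1, Remainder: -2


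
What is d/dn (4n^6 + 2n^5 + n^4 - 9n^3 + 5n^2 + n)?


Apply the power rule term by term:
  d/dn(4n^6) = 24n^5
  d/dn(2n^5) = 10n^4
  d/dn(n^4) = 4n^3
  d/dn(-9n^3) = -27n^2
  d/dn(5n^2) = 10n
  d/dn(n) = 1
p'(n) = 24n^5 + 10n^4 + 4n^3 - 27n^2 + 10n + 1


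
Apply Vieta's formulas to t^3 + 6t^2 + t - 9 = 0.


Monic cubic t^3+bt^2+ct+d=0: sum=-b, pairwise sum=c, product=-d.
b=6, c=1, d=-9
r1+r2+r3 = -6
r1r2+r1r3+r2r3 = 1
r1r2r3 = 9


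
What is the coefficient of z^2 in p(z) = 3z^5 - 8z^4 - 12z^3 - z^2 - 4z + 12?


Read off the coefficient of z^2: -1


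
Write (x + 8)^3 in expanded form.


Expand (x + 8)^3 by repeated multiplication:
  (x + 8)^2 = x^2 + 16x + 64
= x^3 + 24x^2 + 192x + 512


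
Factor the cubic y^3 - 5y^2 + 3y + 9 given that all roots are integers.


Try integer roots (divisors of 9). y=-1: p(-1)=0.
Divide out (y + 1): quotient is y^2 - 6y + 9.
Factor the quadratic: (y - 3)(y - 3)
Result: (y + 1)(y - 3)(y - 3)


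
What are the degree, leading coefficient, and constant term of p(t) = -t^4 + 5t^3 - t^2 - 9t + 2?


Highest power of t is 4, with coefficient -1. Constant term is 2.
Degree = 4, leading coefficient = -1, constant term = 2


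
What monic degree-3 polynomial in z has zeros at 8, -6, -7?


p(z) = (z - 8)(z + 6)(z + 7)
Expand: z^3 + 5z^2 - 62z - 336


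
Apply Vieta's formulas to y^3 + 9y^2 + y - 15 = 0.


Monic cubic y^3+by^2+cy+d=0: sum=-b, pairwise sum=c, product=-d.
b=9, c=1, d=-15
r1+r2+r3 = -9
r1r2+r1r3+r2r3 = 1
r1r2r3 = 15


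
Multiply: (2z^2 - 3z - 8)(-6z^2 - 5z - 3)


Distribute each term of the first polynomial:
  (2z^2)(-6z^2 - 5z - 3) = -12z^4 - 10z^3 - 6z^2
  (-3z)(-6z^2 - 5z - 3) = 18z^3 + 15z^2 + 9z
  (-8)(-6z^2 - 5z - 3) = 48z^2 + 40z + 24
Sum: -12z^4 + 8z^3 + 57z^2 + 49z + 24


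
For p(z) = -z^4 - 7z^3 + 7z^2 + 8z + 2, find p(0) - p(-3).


p(0) = 2
p(-3) = 149
p(0) - p(-3) = 2 - 149 = -147


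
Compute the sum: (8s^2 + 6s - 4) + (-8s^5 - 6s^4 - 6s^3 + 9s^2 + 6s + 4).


Align terms by degree and add:
  8s^2 + 6s - 4
  -8s^5 - 6s^4 - 6s^3 + 9s^2 + 6s + 4
= -8s^5 - 6s^4 - 6s^3 + 17s^2 + 12s


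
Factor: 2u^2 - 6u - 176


Roots satisfy r1 + r2 = -b/a = 3 and r1*r2 = c/a = -88.
So r1 = -8, r2 = 11.
2u^2 - 6u - 176 = 2(u - r1)(u - r2) = 2(u + 8)(u - 11)


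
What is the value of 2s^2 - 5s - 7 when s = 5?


Using direct substitution:
  2 * (5)^2 = 50
  -5 * (5)^1 = -25
  constant: -7
Sum = 50 - 25 - 7 = 18


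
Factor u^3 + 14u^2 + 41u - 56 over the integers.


Try integer roots (divisors of -56). u=-8: p(-8)=0.
Divide out (u + 8): quotient is u^2 + 6u - 7.
Factor the quadratic: (u + 7)(u - 1)
Result: (u + 8)(u + 7)(u - 1)


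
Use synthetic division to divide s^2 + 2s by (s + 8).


Synthetic division with c = -8. Coefficients: 1, 2, 0
Bring down 1.
  1 * -8 = -8; -8 + 2 = -6
  -6 * -8 = 48; 48 + 0 = 48
Quotient: s - 6, Remainder: 48


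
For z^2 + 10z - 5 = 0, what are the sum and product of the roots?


For az^2+bz+c=0: sum = -b/a, product = c/a.
a=1, b=10, c=-5
Sum = -(10)/1 = -10
Product = (-5)/1 = -5


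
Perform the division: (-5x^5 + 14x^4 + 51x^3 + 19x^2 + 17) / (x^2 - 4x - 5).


(-5x^5 + 14x^4 + 51x^3 + 19x^2 + 17) / (x^2 - 4x - 5)
Step 1: -5x^3 * (x^2 - 4x - 5) = -5x^5 + 20x^4 + 25x^3; subtract.
Step 2: -6x^2 * (x^2 - 4x - 5) = -6x^4 + 24x^3 + 30x^2; subtract.
Step 3: 2x * (x^2 - 4x - 5) = 2x^3 - 8x^2 - 10x; subtract.
Step 4: -3 * (x^2 - 4x - 5) = -3x^2 + 12x + 15; subtract.
Quotient: -5x^3 - 6x^2 + 2x - 3, Remainder: -2x + 2


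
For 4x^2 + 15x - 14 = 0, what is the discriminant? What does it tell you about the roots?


D = b^2 - 4ac = (15)^2 - 4(4)(-14) = 225 + 224 = 449
Since D > 0: two distinct irrational roots


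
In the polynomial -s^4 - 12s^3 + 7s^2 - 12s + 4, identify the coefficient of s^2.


Read off the coefficient of s^2: 7


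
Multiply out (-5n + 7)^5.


Expand (-5n + 7)^5 by repeated multiplication:
  (-5n + 7)^2 = 25n^2 - 70n + 49
  (-5n + 7)^3 = -125n^3 + 525n^2 - 735n + 343
  (-5n + 7)^4 = 625n^4 - 3500n^3 + 7350n^2 - 6860n + 2401
= -3125n^5 + 21875n^4 - 61250n^3 + 85750n^2 - 60025n + 16807


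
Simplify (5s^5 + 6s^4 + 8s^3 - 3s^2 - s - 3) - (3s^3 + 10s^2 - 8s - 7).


Distribute the minus sign:
  (5s^5 + 6s^4 + 8s^3 - 3s^2 - s - 3)
- (3s^3 + 10s^2 - 8s - 7)
Negate second polynomial: -3s^3 - 10s^2 + 8s + 7
Add: 5s^5 + 6s^4 + 5s^3 - 13s^2 + 7s + 4


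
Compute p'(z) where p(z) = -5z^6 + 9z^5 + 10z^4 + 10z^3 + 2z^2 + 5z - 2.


Apply the power rule term by term:
  d/dz(-5z^6) = -30z^5
  d/dz(9z^5) = 45z^4
  d/dz(10z^4) = 40z^3
  d/dz(10z^3) = 30z^2
  d/dz(2z^2) = 4z
  d/dz(5z) = 5
  d/dz(-2) = 0
p'(z) = -30z^5 + 45z^4 + 40z^3 + 30z^2 + 4z + 5


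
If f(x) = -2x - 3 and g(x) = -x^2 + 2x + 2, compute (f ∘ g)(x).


Substitute g(x) into f:
f(g(x)) = -2*(-x^2 + 2x + 2) + (-3)
Expand and combine: 2x^2 - 4x - 7


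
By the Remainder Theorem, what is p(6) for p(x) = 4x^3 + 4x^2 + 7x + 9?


By the Remainder Theorem, the remainder equals p(6):
  4*(6)^3 = 864
  4*(6)^2 = 144
  7*(6)^1 = 42
  constant: 9
Sum: 864 + 144 + 42 + 9 = 1059


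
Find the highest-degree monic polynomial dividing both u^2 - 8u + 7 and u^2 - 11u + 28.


Factor each:
  u^2 - 8u + 7 = (u - 7)(u - 1)
  u^2 - 11u + 28 = (u - 7)(u - 4)
Common monic factor: u - 7


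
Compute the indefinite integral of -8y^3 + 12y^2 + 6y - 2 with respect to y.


Reverse power rule on each term:
  ∫ -8y^3 dy = -2y^4
  ∫ 12y^2 dy = 4y^3
  ∫ 6y dy = 3y^2
  ∫ -2 dy = -2y
F(y) = -2y^4 + 4y^3 + 3y^2 - 2y + C


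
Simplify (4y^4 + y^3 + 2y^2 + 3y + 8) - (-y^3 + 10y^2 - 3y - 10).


Distribute the minus sign:
  (4y^4 + y^3 + 2y^2 + 3y + 8)
- (-y^3 + 10y^2 - 3y - 10)
Negate second polynomial: y^3 - 10y^2 + 3y + 10
Add: 4y^4 + 2y^3 - 8y^2 + 6y + 18


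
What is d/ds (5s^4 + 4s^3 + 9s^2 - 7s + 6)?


Apply the power rule term by term:
  d/ds(5s^4) = 20s^3
  d/ds(4s^3) = 12s^2
  d/ds(9s^2) = 18s
  d/ds(-7s) = -7
  d/ds(6) = 0
p'(s) = 20s^3 + 12s^2 + 18s - 7


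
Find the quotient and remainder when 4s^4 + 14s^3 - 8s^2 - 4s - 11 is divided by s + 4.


(4s^4 + 14s^3 - 8s^2 - 4s - 11) / (s + 4)
Step 1: 4s^3 * (s + 4) = 4s^4 + 16s^3; subtract.
Step 2: -2s^2 * (s + 4) = -2s^3 - 8s^2; subtract.
Step 3: 0 * (s + 4) = 0; subtract.
Step 4: -4 * (s + 4) = -4s - 16; subtract.
Quotient: 4s^3 - 2s^2 - 4, Remainder: 5
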